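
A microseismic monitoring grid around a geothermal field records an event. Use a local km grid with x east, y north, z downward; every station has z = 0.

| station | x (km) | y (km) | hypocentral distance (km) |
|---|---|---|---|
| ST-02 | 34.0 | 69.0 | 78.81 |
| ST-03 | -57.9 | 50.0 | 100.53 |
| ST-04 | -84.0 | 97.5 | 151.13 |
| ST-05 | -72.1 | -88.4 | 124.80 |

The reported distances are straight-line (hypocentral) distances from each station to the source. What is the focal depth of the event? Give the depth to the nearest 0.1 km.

Each station gives a sphere (x−x_i)² + (y−y_i)² + z² = d_i² (stations at z=0).
Subtracting the ST-02 sphere from ST-03 and ST-04: z² cancels, leaving linear equations in x and y:
-183.8 x − 38.0 y = -3959.85
-236.0 x + 57.0 y = -5984.01
Solving: x ≈ 23.302, y ≈ -8.503 km (keep extra digits for the depth step; rounded: 23.3, -8.5).
Then from the ST-02 sphere: z² = 78.81² − (x − 34.0)² − (y − 69.0)² with x = 23.302, y = -8.503, so z ≈ 9.479 ≈ 9.5 km.

depth ≈ 9.5 km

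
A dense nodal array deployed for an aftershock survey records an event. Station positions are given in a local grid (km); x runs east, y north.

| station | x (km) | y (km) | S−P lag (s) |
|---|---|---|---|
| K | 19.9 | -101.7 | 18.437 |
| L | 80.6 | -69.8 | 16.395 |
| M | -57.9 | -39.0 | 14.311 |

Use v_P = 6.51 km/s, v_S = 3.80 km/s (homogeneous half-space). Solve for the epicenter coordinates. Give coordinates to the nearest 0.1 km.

x ≈ 19.0 km, y ≈ 66.6 km

Distance from S−P lag: d = Δt · v_P v_S / (v_P − v_S) = Δt · (6.51·3.80)/(6.51−3.80) ≈ 9.1284·Δt.
So d_K = 168.30, d_L = 149.66, d_M = 130.64 km.
Circle about each station: (x − 19.9)² + (y + 101.7)² = 168.30²; (x − 80.6)² + (y + 69.8)² = 149.66²; (x + 57.9)² + (y + 39.0)² = 130.64².
Subtracting the K equation from the L and M equations removes the quadratic terms:
121.4 x + 63.8 y = 6556.27
-155.6 x + 125.4 y = 5392.59
Solving the 2×2 system: x ≈ 19.0, y ≈ 66.6 km.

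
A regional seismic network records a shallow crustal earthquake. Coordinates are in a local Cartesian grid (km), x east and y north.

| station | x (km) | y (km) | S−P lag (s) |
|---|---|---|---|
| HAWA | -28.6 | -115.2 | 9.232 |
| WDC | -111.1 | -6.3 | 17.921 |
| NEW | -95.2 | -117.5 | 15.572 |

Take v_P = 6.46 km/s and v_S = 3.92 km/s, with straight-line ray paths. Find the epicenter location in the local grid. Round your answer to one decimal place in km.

Distance from S−P lag: d = Δt · v_P v_S / (v_P − v_S) = Δt · (6.46·3.92)/(6.46−3.92) ≈ 9.9698·Δt.
So d_HAWA = 92.04, d_WDC = 178.67, d_NEW = 155.25 km.
Circle about each station: (x + 28.6)² + (y + 115.2)² = 92.04²; (x + 111.1)² + (y + 6.3)² = 178.67²; (x + 95.2)² + (y + 117.5)² = 155.25².
Subtracting the HAWA equation from the WDC and NEW equations removes the quadratic terms:
-165.0 x + 217.8 y = -25157.71
-133.2 x − 4.6 y = -6850.91
Solving the 2×2 system: x ≈ 54.0, y ≈ -74.6 km.

(54.0, -74.6)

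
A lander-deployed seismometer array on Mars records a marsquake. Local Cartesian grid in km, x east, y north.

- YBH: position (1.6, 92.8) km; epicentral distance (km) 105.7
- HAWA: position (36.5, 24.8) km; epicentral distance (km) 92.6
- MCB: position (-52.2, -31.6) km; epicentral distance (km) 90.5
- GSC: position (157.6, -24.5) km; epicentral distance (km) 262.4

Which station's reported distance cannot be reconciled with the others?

HAWA

Solve using three stations at a time. Using YBH, MCB, GSC (subtract circle equations pairwise → linear system) gives (x, y) ≈ (-94.5, 48.5).
Distances from that point to each station vs reported:
  YBH: calculated 105.8 vs reported 105.7 → residual 0.1 km
  HAWA: calculated 133.1 vs reported 92.6 → residual 40.5 km
  MCB: calculated 90.6 vs reported 90.5 → residual 0.1 km
  GSC: calculated 262.4 vs reported 262.4 → residual 0.0 km
YBH, MCB, GSC are mutually consistent (residuals ≈ 0); HAWA is off by 40.5 km.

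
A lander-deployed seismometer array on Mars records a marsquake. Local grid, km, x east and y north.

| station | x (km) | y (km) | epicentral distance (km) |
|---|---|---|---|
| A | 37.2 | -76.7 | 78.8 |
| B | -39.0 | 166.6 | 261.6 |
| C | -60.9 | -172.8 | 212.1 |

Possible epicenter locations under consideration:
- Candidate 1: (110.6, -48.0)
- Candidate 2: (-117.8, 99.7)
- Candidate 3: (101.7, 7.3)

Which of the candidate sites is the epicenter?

For each candidate, compare |candidate − station| to the reported distance:
Candidate 1: residuals A 0.0, B 0.0, C 0.0 → max 0.0 km
Candidate 2: residuals A 156.0, B 158.2, C 66.3 → max 158.2 km
Candidate 3: residuals A 27.1, B 49.1, C 30.5 → max 49.1 km
Only Candidate 1 has all residuals ≈ 0.

Candidate 1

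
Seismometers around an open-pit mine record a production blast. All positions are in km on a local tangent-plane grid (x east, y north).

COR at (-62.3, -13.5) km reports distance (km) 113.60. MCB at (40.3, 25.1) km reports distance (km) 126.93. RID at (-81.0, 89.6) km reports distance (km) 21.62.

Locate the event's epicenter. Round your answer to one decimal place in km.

x ≈ -62.1 km, y ≈ 100.1 km

Circle about each station: (x + 62.3)² + (y + 13.5)² = 113.60²; (x − 40.3)² + (y − 25.1)² = 126.93²; (x + 81.0)² + (y − 89.6)² = 21.62².
Subtracting the COR equation from the MCB and RID equations removes the quadratic terms:
205.2 x + 77.2 y = -5015.70
-37.4 x + 206.2 y = 22963.16
Solving the 2×2 system: x ≈ -62.1, y ≈ 100.1 km.
Check against COR (with the unrounded x, y): √((x + 62.3)²+(y + 13.5)²) = 113.60 ≈ 113.60 km. ✓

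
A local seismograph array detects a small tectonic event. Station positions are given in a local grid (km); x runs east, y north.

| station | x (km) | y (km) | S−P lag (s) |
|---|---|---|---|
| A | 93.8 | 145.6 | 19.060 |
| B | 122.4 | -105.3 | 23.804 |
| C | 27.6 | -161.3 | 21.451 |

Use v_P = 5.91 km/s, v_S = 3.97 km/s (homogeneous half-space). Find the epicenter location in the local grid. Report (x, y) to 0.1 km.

x ≈ -117.6 km, y ≈ 53.7 km

Distance from S−P lag: d = Δt · v_P v_S / (v_P − v_S) = Δt · (5.91·3.97)/(5.91−3.97) ≈ 12.0942·Δt.
So d_A = 230.51, d_B = 287.89, d_C = 259.43 km.
Circle about each station: (x − 93.8)² + (y − 145.6)² = 230.51²; (x − 122.4)² + (y + 105.3)² = 287.89²; (x − 27.6)² + (y + 161.3)² = 259.43².
Subtracting the A equation from the B and C equations removes the quadratic terms:
57.2 x − 501.8 y = -33673.74
-132.4 x − 613.8 y = -17387.41
Solving the 2×2 system: x ≈ -117.6, y ≈ 53.7 km.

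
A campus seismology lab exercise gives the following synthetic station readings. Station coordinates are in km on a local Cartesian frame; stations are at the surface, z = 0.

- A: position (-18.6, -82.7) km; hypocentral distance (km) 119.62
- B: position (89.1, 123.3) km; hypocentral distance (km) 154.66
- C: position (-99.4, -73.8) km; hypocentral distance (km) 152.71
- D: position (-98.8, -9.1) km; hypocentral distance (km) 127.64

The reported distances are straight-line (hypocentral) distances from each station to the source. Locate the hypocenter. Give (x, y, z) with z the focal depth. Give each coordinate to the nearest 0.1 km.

x ≈ 6.7 km, y ≈ 11.9 km, depth ≈ 68.7 km

Each station gives a sphere (x−x_i)² + (y−y_i)² + z² = d_i² (stations at z=0).
Subtracting the A sphere from B and C: z² cancels, leaving linear equations in x and y:
215.4 x + 412.0 y = 6345.68
-161.6 x + 17.8 y = -869.85
Solving: x ≈ 6.694, y ≈ 11.903 km (keep extra digits for the depth step; rounded: 6.7, 11.9).
Then from the A sphere: z² = 119.62² − (x + 18.6)² − (y + 82.7)² with x = 6.694, y = 11.903, so z ≈ 68.698 ≈ 68.7 km.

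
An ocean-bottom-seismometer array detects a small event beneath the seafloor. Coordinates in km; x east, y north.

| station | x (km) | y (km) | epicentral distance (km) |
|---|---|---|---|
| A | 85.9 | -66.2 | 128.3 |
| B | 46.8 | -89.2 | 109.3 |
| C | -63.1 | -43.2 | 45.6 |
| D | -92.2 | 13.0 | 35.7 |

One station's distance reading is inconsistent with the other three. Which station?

Solve using three stations at a time. Using A, B, C (subtract circle equations pairwise → linear system) gives (x, y) ≈ (-30.2, -11.7).
Distances from that point to each station vs reported:
  A: calculated 128.3 vs reported 128.3 → residual 0.0 km
  B: calculated 109.3 vs reported 109.3 → residual 0.0 km
  C: calculated 45.6 vs reported 45.6 → residual 0.0 km
  D: calculated 66.7 vs reported 35.7 → residual 31.0 km
A, B, C are mutually consistent (residuals ≈ 0); D is off by 31.0 km.

D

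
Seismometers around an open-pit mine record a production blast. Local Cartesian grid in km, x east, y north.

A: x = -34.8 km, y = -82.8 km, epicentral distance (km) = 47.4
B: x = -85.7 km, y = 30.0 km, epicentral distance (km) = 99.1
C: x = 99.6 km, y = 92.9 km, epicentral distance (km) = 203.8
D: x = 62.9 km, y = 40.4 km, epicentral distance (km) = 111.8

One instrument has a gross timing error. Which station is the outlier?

C

Solve using three stations at a time. Using A, B, D (subtract circle equations pairwise → linear system) gives (x, y) ≈ (-15.2, -39.6).
Distances from that point to each station vs reported:
  A: calculated 47.4 vs reported 47.4 → residual 0.0 km
  B: calculated 99.1 vs reported 99.1 → residual 0.0 km
  C: calculated 175.3 vs reported 203.8 → residual 28.5 km
  D: calculated 111.8 vs reported 111.8 → residual 0.0 km
A, B, D are mutually consistent (residuals ≈ 0); C is off by 28.5 km.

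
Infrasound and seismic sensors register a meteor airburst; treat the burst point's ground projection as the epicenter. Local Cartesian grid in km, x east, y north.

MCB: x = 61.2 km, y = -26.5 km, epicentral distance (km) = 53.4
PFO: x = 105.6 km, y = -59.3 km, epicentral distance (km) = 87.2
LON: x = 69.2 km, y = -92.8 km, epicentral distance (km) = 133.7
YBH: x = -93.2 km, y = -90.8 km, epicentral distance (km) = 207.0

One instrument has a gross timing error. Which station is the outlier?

LON

Solve using three stations at a time. Using MCB, PFO, YBH (subtract circle equations pairwise → linear system) gives (x, y) ≈ (79.2, 23.8).
Distances from that point to each station vs reported:
  MCB: calculated 53.4 vs reported 53.4 → residual 0.0 km
  PFO: calculated 87.2 vs reported 87.2 → residual 0.0 km
  LON: calculated 117.1 vs reported 133.7 → residual 16.6 km
  YBH: calculated 207.0 vs reported 207.0 → residual 0.0 km
MCB, PFO, YBH are mutually consistent (residuals ≈ 0); LON is off by 16.6 km.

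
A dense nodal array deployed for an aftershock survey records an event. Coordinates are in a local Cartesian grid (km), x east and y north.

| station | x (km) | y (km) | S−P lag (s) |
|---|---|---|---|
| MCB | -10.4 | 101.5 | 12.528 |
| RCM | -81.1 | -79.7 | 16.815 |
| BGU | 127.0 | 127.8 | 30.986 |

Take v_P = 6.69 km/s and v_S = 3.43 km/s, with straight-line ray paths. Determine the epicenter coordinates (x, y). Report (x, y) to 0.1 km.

(-71.9, 38.3)

Distance from S−P lag: d = Δt · v_P v_S / (v_P − v_S) = Δt · (6.69·3.43)/(6.69−3.43) ≈ 7.0389·Δt.
So d_MCB = 88.18, d_RCM = 118.36, d_BGU = 218.11 km.
Circle about each station: (x + 10.4)² + (y − 101.5)² = 88.18²; (x + 81.1)² + (y + 79.7)² = 118.36²; (x − 127.0)² + (y − 127.8)² = 218.11².
Subtracting pairs of circle equations eliminates x²+y² and gives linear equations (the radical axes):
-141.4 x − 362.4 y = -3714.49
274.8 x + 52.6 y = -17744.83
Solving the 2×2 system: x ≈ -71.9, y ≈ 38.3 km.
Check against MCB (with the unrounded x, y): √((x + 10.4)²+(y − 101.5)²) = 88.18 ≈ 88.18 km. ✓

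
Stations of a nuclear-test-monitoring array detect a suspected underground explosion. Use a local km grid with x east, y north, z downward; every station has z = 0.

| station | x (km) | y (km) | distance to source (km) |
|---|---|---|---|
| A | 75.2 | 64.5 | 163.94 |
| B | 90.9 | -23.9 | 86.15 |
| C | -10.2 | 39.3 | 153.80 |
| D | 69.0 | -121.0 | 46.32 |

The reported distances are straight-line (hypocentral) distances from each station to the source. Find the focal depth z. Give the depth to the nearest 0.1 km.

35.9 km

Each station gives a sphere (x−x_i)² + (y−y_i)² + z² = d_i² (stations at z=0).
Subtracting the A sphere from B and C: z² cancels, leaving linear equations in x and y:
31.4 x − 176.8 y = 18473.23
-170.8 x − 50.4 y = -4944.88
Solving: x ≈ 56.806, y ≈ -94.398 km (keep extra digits for the depth step; rounded: 56.8, -94.4).
Then from the A sphere: z² = 163.94² − (x − 75.2)² − (y − 64.5)² with x = 56.806, y = -94.398, so z ≈ 35.908 ≈ 35.9 km.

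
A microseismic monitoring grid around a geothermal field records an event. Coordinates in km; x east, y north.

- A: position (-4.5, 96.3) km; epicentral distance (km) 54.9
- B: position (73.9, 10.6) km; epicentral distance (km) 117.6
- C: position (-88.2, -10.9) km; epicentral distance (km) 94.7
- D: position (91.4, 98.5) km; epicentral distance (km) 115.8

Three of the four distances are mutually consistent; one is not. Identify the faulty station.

B

Solve using three stations at a time. Using A, C, D (subtract circle equations pairwise → linear system) gives (x, y) ≈ (-9.5, 41.7).
Distances from that point to each station vs reported:
  A: calculated 54.8 vs reported 54.9 → residual 0.1 km
  B: calculated 89.0 vs reported 117.6 → residual 28.6 km
  C: calculated 94.7 vs reported 94.7 → residual 0.0 km
  D: calculated 115.8 vs reported 115.8 → residual 0.0 km
A, C, D are mutually consistent (residuals ≈ 0); B is off by 28.6 km.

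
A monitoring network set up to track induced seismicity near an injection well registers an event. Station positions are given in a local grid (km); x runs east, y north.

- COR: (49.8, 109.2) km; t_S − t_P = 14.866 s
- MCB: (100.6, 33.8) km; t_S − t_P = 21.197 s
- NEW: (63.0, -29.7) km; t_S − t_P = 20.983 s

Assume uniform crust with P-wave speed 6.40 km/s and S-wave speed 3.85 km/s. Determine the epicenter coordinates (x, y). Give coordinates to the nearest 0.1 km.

Distance from S−P lag: d = Δt · v_P v_S / (v_P − v_S) = Δt · (6.40·3.85)/(6.40−3.85) ≈ 9.6627·Δt.
So d_COR = 143.65, d_MCB = 204.82, d_NEW = 202.75 km.
Circle about each station: (x − 49.8)² + (y − 109.2)² = 143.65²; (x − 100.6)² + (y − 33.8)² = 204.82²; (x − 63.0)² + (y + 29.7)² = 202.75².
Subtracting the COR equation from the MCB and NEW equations removes the quadratic terms:
101.6 x − 150.8 y = -24457.79
26.4 x − 277.8 y = -30025.83
Solving the 2×2 system: x ≈ -93.5, y ≈ 99.2 km.

x ≈ -93.5 km, y ≈ 99.2 km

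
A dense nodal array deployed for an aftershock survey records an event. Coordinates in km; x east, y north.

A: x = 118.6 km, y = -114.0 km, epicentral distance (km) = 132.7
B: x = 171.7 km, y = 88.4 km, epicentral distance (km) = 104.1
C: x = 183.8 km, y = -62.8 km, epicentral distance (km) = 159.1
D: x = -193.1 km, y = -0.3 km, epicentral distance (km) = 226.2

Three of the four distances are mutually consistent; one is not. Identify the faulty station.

B

Solve using three stations at a time. Using A, C, D (subtract circle equations pairwise → linear system) gives (x, y) ≈ (32.8, -12.8).
Distances from that point to each station vs reported:
  A: calculated 132.7 vs reported 132.7 → residual 0.0 km
  B: calculated 171.9 vs reported 104.1 → residual 67.8 km
  C: calculated 159.1 vs reported 159.1 → residual 0.0 km
  D: calculated 226.2 vs reported 226.2 → residual 0.0 km
A, C, D are mutually consistent (residuals ≈ 0); B is off by 67.8 km.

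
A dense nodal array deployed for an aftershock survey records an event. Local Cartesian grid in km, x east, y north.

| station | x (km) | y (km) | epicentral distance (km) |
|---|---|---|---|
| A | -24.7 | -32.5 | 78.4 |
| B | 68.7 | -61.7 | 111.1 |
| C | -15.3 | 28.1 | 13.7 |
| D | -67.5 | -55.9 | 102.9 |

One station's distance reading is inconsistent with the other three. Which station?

A

Solve using three stations at a time. Using B, C, D (subtract circle equations pairwise → linear system) gives (x, y) ≈ (-2.3, 23.7).
Distances from that point to each station vs reported:
  A: calculated 60.5 vs reported 78.4 → residual 17.9 km
  B: calculated 111.1 vs reported 111.1 → residual 0.0 km
  C: calculated 13.7 vs reported 13.7 → residual 0.0 km
  D: calculated 102.9 vs reported 102.9 → residual 0.0 km
B, C, D are mutually consistent (residuals ≈ 0); A is off by 17.9 km.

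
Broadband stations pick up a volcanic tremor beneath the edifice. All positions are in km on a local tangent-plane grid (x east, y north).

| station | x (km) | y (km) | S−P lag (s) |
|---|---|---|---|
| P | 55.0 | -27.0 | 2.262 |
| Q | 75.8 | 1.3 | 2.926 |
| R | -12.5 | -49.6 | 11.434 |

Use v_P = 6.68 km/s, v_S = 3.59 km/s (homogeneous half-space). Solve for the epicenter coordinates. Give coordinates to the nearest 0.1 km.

71.5 km east, -21.0 km north

Distance from S−P lag: d = Δt · v_P v_S / (v_P − v_S) = Δt · (6.68·3.59)/(6.68−3.59) ≈ 7.7609·Δt.
So d_P = 17.56, d_Q = 22.71, d_R = 88.74 km.
Circle about each station: (x − 55.0)² + (y + 27.0)² = 17.56²; (x − 75.8)² + (y − 1.3)² = 22.71²; (x + 12.5)² + (y + 49.6)² = 88.74².
Subtracting pairs of circle equations eliminates x²+y² and gives linear equations (the radical axes):
41.6 x + 56.6 y = 1785.94
-135.0 x − 45.2 y = -8704.02
Solving the 2×2 system: x ≈ 71.5, y ≈ -21.0 km.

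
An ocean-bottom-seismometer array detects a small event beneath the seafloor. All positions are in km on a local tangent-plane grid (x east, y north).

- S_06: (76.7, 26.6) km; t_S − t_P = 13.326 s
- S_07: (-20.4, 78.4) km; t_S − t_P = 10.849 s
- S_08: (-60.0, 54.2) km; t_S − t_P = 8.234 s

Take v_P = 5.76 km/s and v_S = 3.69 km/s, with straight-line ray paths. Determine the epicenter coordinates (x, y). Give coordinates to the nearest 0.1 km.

Distance from S−P lag: d = Δt · v_P v_S / (v_P − v_S) = Δt · (5.76·3.69)/(5.76−3.69) ≈ 10.2678·Δt.
So d_S_06 = 136.83, d_S_07 = 111.40, d_S_08 = 84.55 km.
Circle about each station: (x − 76.7)² + (y − 26.6)² = 136.83²; (x + 20.4)² + (y − 78.4)² = 111.40²; (x + 60.0)² + (y − 54.2)² = 84.55².
Subtracting the S_06 equation from the S_07 and S_08 equations removes the quadratic terms:
-194.2 x + 103.6 y = 6284.76
-273.4 x + 55.2 y = 11520.94
Solving the 2×2 system: x ≈ -48.1, y ≈ -29.5 km.

-48.1 km east, -29.5 km north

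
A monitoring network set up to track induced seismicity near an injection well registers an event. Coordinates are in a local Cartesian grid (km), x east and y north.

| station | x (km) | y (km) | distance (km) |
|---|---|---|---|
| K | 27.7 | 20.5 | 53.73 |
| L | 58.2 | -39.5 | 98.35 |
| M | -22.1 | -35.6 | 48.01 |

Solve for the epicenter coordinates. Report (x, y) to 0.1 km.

(-25.4, 12.3)

Circle about each station: (x − 27.7)² + (y − 20.5)² = 53.73²; (x − 58.2)² + (y + 39.5)² = 98.35²; (x + 22.1)² + (y + 35.6)² = 48.01².
Subtracting pairs of circle equations eliminates x²+y² and gives linear equations (the radical axes):
61.0 x − 120.0 y = -3025.86
-99.6 x − 112.2 y = 1150.18
Solving the 2×2 system: x ≈ -25.4, y ≈ 12.3 km.
Check against K (with the unrounded x, y): √((x − 27.7)²+(y − 20.5)²) = 53.73 ≈ 53.73 km. ✓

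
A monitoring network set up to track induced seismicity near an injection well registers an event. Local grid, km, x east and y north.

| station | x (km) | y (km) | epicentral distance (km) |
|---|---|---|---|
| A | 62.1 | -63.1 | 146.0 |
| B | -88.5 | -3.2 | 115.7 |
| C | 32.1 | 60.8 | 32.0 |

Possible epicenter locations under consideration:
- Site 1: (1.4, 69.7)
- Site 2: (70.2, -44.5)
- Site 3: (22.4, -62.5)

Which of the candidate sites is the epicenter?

Site 1

For each candidate, compare |candidate − station| to the reported distance:
Site 1: residuals A 0.0, B 0.0, C 0.0 → max 0.0 km
Site 2: residuals A 125.7, B 48.3, C 80.0 → max 125.7 km
Site 3: residuals A 106.3, B 10.1, C 91.7 → max 106.3 km
Only Site 1 has all residuals ≈ 0.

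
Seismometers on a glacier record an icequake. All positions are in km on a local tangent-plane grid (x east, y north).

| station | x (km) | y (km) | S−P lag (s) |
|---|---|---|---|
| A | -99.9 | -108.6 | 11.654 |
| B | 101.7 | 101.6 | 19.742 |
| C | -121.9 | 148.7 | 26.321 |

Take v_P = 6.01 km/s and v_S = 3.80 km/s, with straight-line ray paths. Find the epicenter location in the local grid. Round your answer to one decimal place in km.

18.1 km east, -84.5 km north

Distance from S−P lag: d = Δt · v_P v_S / (v_P − v_S) = Δt · (6.01·3.80)/(6.01−3.80) ≈ 10.3339·Δt.
So d_A = 120.43, d_B = 204.01, d_C = 272.00 km.
Circle about each station: (x + 99.9)² + (y + 108.6)² = 120.43²; (x − 101.7)² + (y − 101.6)² = 204.01²; (x + 121.9)² + (y − 148.7)² = 272.00².
Subtracting the A equation from the B and C equations removes the quadratic terms:
403.2 x + 420.4 y = -28225.22
-44.0 x + 514.6 y = -44283.29
Solving the 2×2 system: x ≈ 18.1, y ≈ -84.5 km.
Check against A (with the unrounded x, y): √((x + 99.9)²+(y + 108.6)²) = 120.44 ≈ 120.43 km. ✓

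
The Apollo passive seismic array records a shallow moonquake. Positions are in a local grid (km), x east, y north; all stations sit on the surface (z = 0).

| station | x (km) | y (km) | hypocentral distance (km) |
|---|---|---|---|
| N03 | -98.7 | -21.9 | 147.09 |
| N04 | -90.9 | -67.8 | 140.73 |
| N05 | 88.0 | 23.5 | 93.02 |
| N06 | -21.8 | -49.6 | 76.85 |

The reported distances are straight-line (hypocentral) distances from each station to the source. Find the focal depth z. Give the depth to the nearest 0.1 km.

Each station gives a sphere (x−x_i)² + (y−y_i)² + z² = d_i² (stations at z=0).
Subtracting the N03 sphere from N04 and N05: z² cancels, leaving linear equations in x and y:
15.6 x − 91.8 y = 4468.89
373.4 x + 90.8 y = 11057.70
Solving: x ≈ 39.806, y ≈ -41.916 km (keep extra digits for the depth step; rounded: 39.8, -41.9).
Then from the N03 sphere: z² = 147.09² − (x + 98.7)² − (y + 21.9)² with x = 39.806, y = -41.916, so z ≈ 45.287 ≈ 45.3 km.

z ≈ 45.3 km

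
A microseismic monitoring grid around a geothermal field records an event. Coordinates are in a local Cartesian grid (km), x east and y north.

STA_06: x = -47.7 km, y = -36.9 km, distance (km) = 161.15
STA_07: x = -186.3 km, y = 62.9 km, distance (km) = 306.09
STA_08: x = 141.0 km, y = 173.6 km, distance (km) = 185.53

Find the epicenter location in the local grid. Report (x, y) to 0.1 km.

Circle about each station: (x + 47.7)² + (y + 36.9)² = 161.15²; (x + 186.3)² + (y − 62.9)² = 306.09²; (x − 141.0)² + (y − 173.6)² = 185.53².
Subtracting the STA_06 equation from the STA_07 and STA_08 equations removes the quadratic terms:
-277.2 x + 199.6 y = -32694.57
377.4 x + 421.0 y = 37929.00
Solving the 2×2 system: x ≈ 111.1, y ≈ -9.5 km.

(111.1, -9.5)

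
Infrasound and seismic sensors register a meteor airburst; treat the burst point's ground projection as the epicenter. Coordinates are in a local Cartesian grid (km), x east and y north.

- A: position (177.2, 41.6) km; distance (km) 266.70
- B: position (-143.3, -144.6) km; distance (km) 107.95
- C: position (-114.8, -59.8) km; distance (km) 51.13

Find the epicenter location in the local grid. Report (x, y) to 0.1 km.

(-64.8, -70.5)

Circle about each station: (x − 177.2)² + (y − 41.6)² = 266.70²; (x + 143.3)² + (y + 144.6)² = 107.95²; (x + 114.8)² + (y + 59.8)² = 51.13².
Subtracting the A equation from the B and C equations removes the quadratic terms:
-641.0 x − 372.4 y = 67789.34
-584.0 x − 202.8 y = 52139.29
Solving the 2×2 system: x ≈ -64.8, y ≈ -70.5 km.
Check against A (with the unrounded x, y): √((x − 177.2)²+(y − 41.6)²) = 266.70 ≈ 266.70 km. ✓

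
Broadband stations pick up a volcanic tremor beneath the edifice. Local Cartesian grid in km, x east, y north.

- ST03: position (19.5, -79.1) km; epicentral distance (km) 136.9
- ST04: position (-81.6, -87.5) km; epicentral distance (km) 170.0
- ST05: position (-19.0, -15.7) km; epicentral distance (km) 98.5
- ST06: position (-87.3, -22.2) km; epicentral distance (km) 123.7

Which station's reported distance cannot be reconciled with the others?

ST05

Solve using three stations at a time. Using ST03, ST04, ST06 (subtract circle equations pairwise → linear system) gives (x, y) ≈ (7.5, 57.3).
Distances from that point to each station vs reported:
  ST03: calculated 136.9 vs reported 136.9 → residual 0.0 km
  ST04: calculated 170.0 vs reported 170.0 → residual 0.0 km
  ST05: calculated 77.7 vs reported 98.5 → residual 20.8 km
  ST06: calculated 123.7 vs reported 123.7 → residual 0.0 km
ST03, ST04, ST06 are mutually consistent (residuals ≈ 0); ST05 is off by 20.8 km.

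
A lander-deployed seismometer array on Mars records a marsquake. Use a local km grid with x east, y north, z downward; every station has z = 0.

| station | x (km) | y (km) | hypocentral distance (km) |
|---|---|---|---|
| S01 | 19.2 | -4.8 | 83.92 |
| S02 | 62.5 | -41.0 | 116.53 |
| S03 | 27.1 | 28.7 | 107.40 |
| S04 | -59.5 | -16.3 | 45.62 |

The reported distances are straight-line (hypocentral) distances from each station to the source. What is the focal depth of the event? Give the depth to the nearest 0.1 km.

Each station gives a sphere (x−x_i)² + (y−y_i)² + z² = d_i² (stations at z=0).
Subtracting the S01 sphere from S02 and S03: z² cancels, leaving linear equations in x and y:
86.6 x − 72.4 y = -1341.10
15.8 x + 67.0 y = -3325.77
Solving: x ≈ -47.601, y ≈ -38.413 km (keep extra digits for the depth step; rounded: -47.6, -38.4).
Then from the S01 sphere: z² = 83.92² − (x − 19.2)² − (y + 4.8)² with x = -47.601, y = -38.413, so z ≈ 38.084 ≈ 38.1 km.

depth ≈ 38.1 km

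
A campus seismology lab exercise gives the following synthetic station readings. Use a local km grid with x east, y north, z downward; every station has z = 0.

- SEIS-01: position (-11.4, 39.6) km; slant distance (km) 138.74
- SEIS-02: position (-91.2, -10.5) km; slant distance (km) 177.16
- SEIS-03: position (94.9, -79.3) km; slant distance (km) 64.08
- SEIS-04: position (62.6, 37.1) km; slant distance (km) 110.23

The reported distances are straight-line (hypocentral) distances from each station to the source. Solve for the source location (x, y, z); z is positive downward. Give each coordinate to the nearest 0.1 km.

x ≈ 70.3 km, y ≈ -58.0 km, depth ≈ 55.2 km

Each station gives a sphere (x−x_i)² + (y−y_i)² + z² = d_i² (stations at z=0).
Subtracting the SEIS-01 sphere from SEIS-02 and SEIS-03: z² cancels, leaving linear equations in x and y:
-159.6 x − 100.2 y = -5407.31
212.6 x − 237.8 y = 28738.92
Solving: x ≈ 70.297, y ≈ -58.005 km (keep extra digits for the depth step; rounded: 70.3, -58.0).
Then from the SEIS-01 sphere: z² = 138.74² − (x + 11.4)² − (y − 39.6)² with x = 70.297, y = -58.005, so z ≈ 55.206 ≈ 55.2 km.
Check against SEIS-04 (with the unrounded solution): distance 110.24 ≈ 110.23 km. ✓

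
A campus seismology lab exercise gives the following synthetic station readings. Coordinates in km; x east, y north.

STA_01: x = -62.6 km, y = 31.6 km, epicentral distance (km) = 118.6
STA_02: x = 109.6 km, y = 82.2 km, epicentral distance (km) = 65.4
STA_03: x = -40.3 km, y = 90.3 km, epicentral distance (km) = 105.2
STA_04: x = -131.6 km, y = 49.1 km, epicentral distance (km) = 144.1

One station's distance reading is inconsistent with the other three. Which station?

Solve using three stations at a time. Using STA_01, STA_02, STA_03 (subtract circle equations pairwise → linear system) gives (x, y) ≈ (55.1, 46.0).
Distances from that point to each station vs reported:
  STA_01: calculated 118.6 vs reported 118.6 → residual 0.0 km
  STA_02: calculated 65.4 vs reported 65.4 → residual 0.0 km
  STA_03: calculated 105.2 vs reported 105.2 → residual 0.0 km
  STA_04: calculated 186.7 vs reported 144.1 → residual 42.6 km
STA_01, STA_02, STA_03 are mutually consistent (residuals ≈ 0); STA_04 is off by 42.6 km.

STA_04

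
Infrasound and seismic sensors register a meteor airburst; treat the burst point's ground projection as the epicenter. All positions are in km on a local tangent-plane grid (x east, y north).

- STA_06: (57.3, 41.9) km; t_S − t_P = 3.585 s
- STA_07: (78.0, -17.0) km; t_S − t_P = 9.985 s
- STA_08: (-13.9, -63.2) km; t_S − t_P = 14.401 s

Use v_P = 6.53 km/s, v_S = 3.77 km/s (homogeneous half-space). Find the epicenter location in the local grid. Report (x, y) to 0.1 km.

(29.5, 57.7)

Distance from S−P lag: d = Δt · v_P v_S / (v_P − v_S) = Δt · (6.53·3.77)/(6.53−3.77) ≈ 8.9196·Δt.
So d_STA_06 = 31.98, d_STA_07 = 89.06, d_STA_08 = 128.45 km.
Circle about each station: (x − 57.3)² + (y − 41.9)² = 31.98²; (x − 78.0)² + (y + 17.0)² = 89.06²; (x + 13.9)² + (y + 63.2)² = 128.45².
Subtracting the STA_06 equation from the STA_07 and STA_08 equations removes the quadratic terms:
41.4 x − 117.8 y = -5574.86
-142.4 x − 210.2 y = -16328.13
Solving the 2×2 system: x ≈ 29.5, y ≈ 57.7 km.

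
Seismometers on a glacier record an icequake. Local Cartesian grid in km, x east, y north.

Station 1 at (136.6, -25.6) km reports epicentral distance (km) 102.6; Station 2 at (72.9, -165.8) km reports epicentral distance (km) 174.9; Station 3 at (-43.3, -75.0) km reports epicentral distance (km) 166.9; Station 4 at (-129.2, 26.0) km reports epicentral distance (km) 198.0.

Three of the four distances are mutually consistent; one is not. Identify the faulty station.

Solve using three stations at a time. Using Station 1, Station 3, Station 4 (subtract circle equations pairwise → linear system) gives (x, y) ≈ (67.3, 49.9).
Distances from that point to each station vs reported:
  Station 1: calculated 102.5 vs reported 102.6 → residual 0.1 km
  Station 2: calculated 215.8 vs reported 174.9 → residual 40.9 km
  Station 3: calculated 166.8 vs reported 166.9 → residual 0.1 km
  Station 4: calculated 197.9 vs reported 198.0 → residual 0.1 km
Station 1, Station 3, Station 4 are mutually consistent (residuals ≈ 0); Station 2 is off by 40.9 km.

Station 2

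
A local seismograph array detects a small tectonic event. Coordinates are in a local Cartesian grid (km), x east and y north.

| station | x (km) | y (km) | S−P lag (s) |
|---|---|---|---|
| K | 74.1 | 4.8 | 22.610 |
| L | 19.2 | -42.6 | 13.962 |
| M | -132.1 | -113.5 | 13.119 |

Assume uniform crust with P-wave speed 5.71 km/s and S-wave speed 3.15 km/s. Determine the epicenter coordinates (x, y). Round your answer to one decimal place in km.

(-78.8, -38.3)

Distance from S−P lag: d = Δt · v_P v_S / (v_P − v_S) = Δt · (5.71·3.15)/(5.71−3.15) ≈ 7.0260·Δt.
So d_K = 158.86, d_L = 98.10, d_M = 92.17 km.
Circle about each station: (x − 74.1)² + (y − 4.8)² = 158.86²; (x − 19.2)² + (y + 42.6)² = 98.10²; (x + 132.1)² + (y + 113.5)² = 92.17².
Subtracting the K equation from the L and M equations removes the quadratic terms:
-109.8 x − 94.8 y = 12282.44
-412.4 x − 236.6 y = 41560.00
Solving the 2×2 system: x ≈ -78.8, y ≈ -38.3 km.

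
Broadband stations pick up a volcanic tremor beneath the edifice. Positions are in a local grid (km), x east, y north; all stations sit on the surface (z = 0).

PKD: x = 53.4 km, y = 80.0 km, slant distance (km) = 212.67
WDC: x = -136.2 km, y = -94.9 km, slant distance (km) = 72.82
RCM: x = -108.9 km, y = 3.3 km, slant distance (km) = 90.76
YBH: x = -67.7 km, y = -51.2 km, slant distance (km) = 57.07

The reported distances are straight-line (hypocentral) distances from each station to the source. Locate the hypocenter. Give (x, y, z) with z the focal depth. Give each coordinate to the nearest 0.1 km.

Each station gives a sphere (x−x_i)² + (y−y_i)² + z² = d_i² (stations at z=0).
Subtracting the PKD sphere from WDC and RCM: z² cancels, leaving linear equations in x and y:
-379.2 x − 349.8 y = 58230.67
-324.6 x − 153.4 y = 39609.69
Solving: x ≈ -88.900, y ≈ -70.097 km (keep extra digits for the depth step; rounded: -88.9, -70.1).
Then from the PKD sphere: z² = 212.67² − (x − 53.4)² − (y − 80.0)² with x = -88.900, y = -70.097, so z ≈ 49.499 ≈ 49.5 km.

(-88.9, -70.1, 49.5)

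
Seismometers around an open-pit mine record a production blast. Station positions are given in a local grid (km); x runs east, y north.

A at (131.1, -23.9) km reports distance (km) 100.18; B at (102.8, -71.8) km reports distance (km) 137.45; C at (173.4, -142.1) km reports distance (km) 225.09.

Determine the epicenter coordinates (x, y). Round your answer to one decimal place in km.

Circle about each station: (x − 131.1)² + (y + 23.9)² = 100.18²; (x − 102.8)² + (y + 71.8)² = 137.45²; (x − 173.4)² + (y + 142.1)² = 225.09².
Subtracting pairs of circle equations eliminates x²+y² and gives linear equations (the radical axes):
-56.6 x − 95.8 y = -10891.81
84.6 x − 236.4 y = -8127.93
Solving the 2×2 system: x ≈ 83.6, y ≈ 64.3 km.

83.6 km east, 64.3 km north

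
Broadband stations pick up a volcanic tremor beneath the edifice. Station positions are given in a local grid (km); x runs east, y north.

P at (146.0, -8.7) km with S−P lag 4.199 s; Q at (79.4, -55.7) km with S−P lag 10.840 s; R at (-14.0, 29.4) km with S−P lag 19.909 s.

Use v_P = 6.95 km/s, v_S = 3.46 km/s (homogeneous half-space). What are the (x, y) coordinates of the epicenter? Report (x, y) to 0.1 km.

Distance from S−P lag: d = Δt · v_P v_S / (v_P − v_S) = Δt · (6.95·3.46)/(6.95−3.46) ≈ 6.8903·Δt.
So d_P = 28.93, d_Q = 74.69, d_R = 137.18 km.
Circle about each station: (x − 146.0)² + (y + 8.7)² = 28.93²; (x − 79.4)² + (y + 55.7)² = 74.69²; (x + 14.0)² + (y − 29.4)² = 137.18².
Subtracting the P equation from the Q and R equations removes the quadratic terms:
-133.2 x − 94.0 y = -16726.49
-320.0 x + 76.2 y = -38312.74
Solving the 2×2 system: x ≈ 121.2, y ≈ 6.2 km.

121.2 km east, 6.2 km north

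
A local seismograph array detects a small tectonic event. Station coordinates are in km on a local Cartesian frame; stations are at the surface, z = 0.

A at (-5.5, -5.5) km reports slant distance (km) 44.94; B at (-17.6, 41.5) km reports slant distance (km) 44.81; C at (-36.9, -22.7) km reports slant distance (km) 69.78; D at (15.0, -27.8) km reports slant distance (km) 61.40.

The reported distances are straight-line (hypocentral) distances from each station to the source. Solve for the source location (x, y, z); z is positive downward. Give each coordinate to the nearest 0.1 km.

Each station gives a sphere (x−x_i)² + (y−y_i)² + z² = d_i² (stations at z=0).
Subtracting the A sphere from B and C: z² cancels, leaving linear equations in x and y:
-24.2 x + 94.0 y = 1983.18
-62.8 x − 34.4 y = -1033.24
Solving: x ≈ 4.291, y ≈ 22.202 km (keep extra digits for the depth step; rounded: 4.3, 22.2).
Then from the A sphere: z² = 44.94² − (x + 5.5)² − (y + 5.5)² with x = 4.291, y = 22.202, so z ≈ 34.005 ≈ 34.0 km.

(4.3, 22.2, 34.0)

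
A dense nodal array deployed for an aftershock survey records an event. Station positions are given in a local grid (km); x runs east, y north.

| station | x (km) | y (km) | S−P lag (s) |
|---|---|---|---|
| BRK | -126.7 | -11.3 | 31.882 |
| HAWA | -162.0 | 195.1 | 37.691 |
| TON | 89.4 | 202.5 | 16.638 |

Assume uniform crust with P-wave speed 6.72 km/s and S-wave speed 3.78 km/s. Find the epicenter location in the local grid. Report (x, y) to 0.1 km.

x ≈ 137.4 km, y ≈ 67.0 km

Distance from S−P lag: d = Δt · v_P v_S / (v_P − v_S) = Δt · (6.72·3.78)/(6.72−3.78) ≈ 8.6400·Δt.
So d_BRK = 275.46, d_HAWA = 325.65, d_TON = 143.75 km.
Circle about each station: (x + 126.7)² + (y + 11.3)² = 275.46²; (x + 162.0)² + (y − 195.1)² = 325.65²; (x − 89.4)² + (y − 202.5)² = 143.75².
Subtracting pairs of circle equations eliminates x²+y² and gives linear equations (the radical axes):
-70.6 x + 412.8 y = 17957.72
432.2 x + 427.6 y = 88032.18
Solving the 2×2 system: x ≈ 137.4, y ≈ 67.0 km.
Check against BRK (with the unrounded x, y): √((x + 126.7)²+(y + 11.3)²) = 275.46 ≈ 275.46 km. ✓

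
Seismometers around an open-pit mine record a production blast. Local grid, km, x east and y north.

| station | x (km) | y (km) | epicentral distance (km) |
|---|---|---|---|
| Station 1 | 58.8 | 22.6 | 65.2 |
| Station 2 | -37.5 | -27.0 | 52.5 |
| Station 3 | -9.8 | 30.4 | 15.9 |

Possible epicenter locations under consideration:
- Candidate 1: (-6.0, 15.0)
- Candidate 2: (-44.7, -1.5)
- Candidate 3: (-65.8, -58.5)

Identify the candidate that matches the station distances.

For each candidate, compare |candidate − station| to the reported distance:
Candidate 1: residuals Station 1 0.0, Station 2 0.0, Station 3 0.0 → max 0.0 km
Candidate 2: residuals Station 1 41.1, Station 2 26.0, Station 3 31.4 → max 41.1 km
Candidate 3: residuals Station 1 83.5, Station 2 10.2, Station 3 89.2 → max 89.2 km
Only Candidate 1 has all residuals ≈ 0.

Candidate 1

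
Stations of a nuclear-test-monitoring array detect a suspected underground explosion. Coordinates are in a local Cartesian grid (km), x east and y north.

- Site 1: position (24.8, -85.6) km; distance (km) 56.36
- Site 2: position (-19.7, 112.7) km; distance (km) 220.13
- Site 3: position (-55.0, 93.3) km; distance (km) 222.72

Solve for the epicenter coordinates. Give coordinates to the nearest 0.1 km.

81.1 km east, -83.0 km north

Circle about each station: (x − 24.8)² + (y + 85.6)² = 56.36²; (x + 19.7)² + (y − 112.7)² = 220.13²; (x + 55.0)² + (y − 93.3)² = 222.72².
Subtracting the Site 1 equation from the Site 2 and Site 3 equations removes the quadratic terms:
-89.0 x + 396.6 y = -40133.79
-159.6 x + 357.8 y = -42640.26
Solving the 2×2 system: x ≈ 81.1, y ≈ -83.0 km.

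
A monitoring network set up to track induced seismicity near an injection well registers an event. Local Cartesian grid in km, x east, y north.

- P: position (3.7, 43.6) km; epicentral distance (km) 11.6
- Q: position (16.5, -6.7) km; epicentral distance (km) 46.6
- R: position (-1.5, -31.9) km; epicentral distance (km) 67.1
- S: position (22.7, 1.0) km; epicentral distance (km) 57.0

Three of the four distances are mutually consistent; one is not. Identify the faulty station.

Solve using three stations at a time. Using P, Q, R (subtract circle equations pairwise → linear system) gives (x, y) ≈ (-3.9, 35.1).
Distances from that point to each station vs reported:
  P: calculated 11.4 vs reported 11.6 → residual 0.2 km
  Q: calculated 46.6 vs reported 46.6 → residual 0.0 km
  R: calculated 67.1 vs reported 67.1 → residual 0.0 km
  S: calculated 43.3 vs reported 57.0 → residual 13.7 km
P, Q, R are mutually consistent (residuals ≈ 0); S is off by 13.7 km.

S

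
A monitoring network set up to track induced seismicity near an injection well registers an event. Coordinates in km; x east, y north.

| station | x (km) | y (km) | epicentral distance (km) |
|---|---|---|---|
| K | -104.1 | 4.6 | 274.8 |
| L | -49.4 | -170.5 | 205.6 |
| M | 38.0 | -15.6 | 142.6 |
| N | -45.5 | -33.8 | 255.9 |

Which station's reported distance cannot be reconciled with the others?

Solve using three stations at a time. Using K, L, M (subtract circle equations pairwise → linear system) gives (x, y) ≈ (146.5, -108.1).
Distances from that point to each station vs reported:
  K: calculated 274.8 vs reported 274.8 → residual 0.0 km
  L: calculated 205.6 vs reported 205.6 → residual 0.0 km
  M: calculated 142.6 vs reported 142.6 → residual 0.0 km
  N: calculated 205.9 vs reported 255.9 → residual 50.0 km
K, L, M are mutually consistent (residuals ≈ 0); N is off by 50.0 km.

N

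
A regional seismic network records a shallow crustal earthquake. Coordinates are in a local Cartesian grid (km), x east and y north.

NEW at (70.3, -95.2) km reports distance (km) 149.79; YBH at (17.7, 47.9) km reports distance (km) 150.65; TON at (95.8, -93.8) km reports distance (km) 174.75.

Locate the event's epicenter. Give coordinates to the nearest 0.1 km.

Circle about each station: (x − 70.3)² + (y + 95.2)² = 149.79²; (x − 17.7)² + (y − 47.9)² = 150.65²; (x − 95.8)² + (y + 93.8)² = 174.75².
Subtracting pairs of circle equations eliminates x²+y² and gives linear equations (the radical axes):
-105.2 x + 286.2 y = -11655.81
51.0 x + 2.8 y = -4129.57
Solving the 2×2 system: x ≈ -77.2, y ≈ -69.1 km.

-77.2 km east, -69.1 km north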